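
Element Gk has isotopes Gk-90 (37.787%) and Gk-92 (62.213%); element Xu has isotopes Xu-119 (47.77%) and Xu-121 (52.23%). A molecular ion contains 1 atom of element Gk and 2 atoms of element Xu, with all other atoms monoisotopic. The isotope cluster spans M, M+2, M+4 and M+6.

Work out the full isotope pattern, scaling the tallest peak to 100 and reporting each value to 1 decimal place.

Element Gk pattern (n=1): 0.37787 : 0.62213
Element Xu pattern (n=2): 0.22819729 : 0.49900542 : 0.27279729
Convolve the two distributions (both contribute in 2-u steps):
  M: 0.37787×0.22819729 = 0.086229
  M+2: 0.37787×0.49900542 + 0.62213×0.22819729 = 0.330528
  M+4: 0.37787×0.27279729 + 0.62213×0.49900542 = 0.413528
  M+6: 0.62213×0.27279729 = 0.169715
Scale to base peak (0.413528) = 100: 20.9 : 79.9 : 100.0 : 41.0

20.9 : 79.9 : 100.0 : 41.0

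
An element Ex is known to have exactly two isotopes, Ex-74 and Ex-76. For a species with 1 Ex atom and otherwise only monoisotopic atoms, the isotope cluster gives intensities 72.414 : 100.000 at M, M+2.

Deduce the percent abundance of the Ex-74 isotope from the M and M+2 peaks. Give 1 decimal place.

Write p for the Ex-74 fraction. I(M+2)/I(M) = [C(1,1)·p^0·(1−p)] / p^1 = 1·(1−p)/p = 100.000/72.414 = 1.3809
(1−p)/p = 1.3809/1 = 1.3809  ⇒  p = 1/(1 + 1.3809) = 0.4200
Ex-74: 42.0%, Ex-76: 58.0%.

42.0%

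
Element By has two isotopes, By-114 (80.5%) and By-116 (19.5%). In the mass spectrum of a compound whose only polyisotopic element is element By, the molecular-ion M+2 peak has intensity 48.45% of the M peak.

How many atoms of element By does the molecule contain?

2

The M+2/M ratio from n By atoms is n · q/p = n · 0.195/0.805.
n = 0.4845 × 0.805/0.195 = 2.00 ≈ 2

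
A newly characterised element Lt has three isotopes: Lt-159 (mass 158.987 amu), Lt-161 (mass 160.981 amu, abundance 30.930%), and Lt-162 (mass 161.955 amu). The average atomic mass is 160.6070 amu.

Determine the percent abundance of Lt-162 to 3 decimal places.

Let x and y be the fractions of Lt-159 and Lt-162. Then x + y = 1 − 0.30930 = 0.69070 and 158.987x + 161.955y = 160.6070 − 0.30930×160.981 = 110.8155767.
Substituting: 158.987x + 161.955(0.69070 − x) = 110.8155767
(158.987 − 161.955)x = -1.0467418  ⇒  x = 0.35268, y = 0.33802
Lt-159: 35.268%, Lt-162: 33.802%.

33.802%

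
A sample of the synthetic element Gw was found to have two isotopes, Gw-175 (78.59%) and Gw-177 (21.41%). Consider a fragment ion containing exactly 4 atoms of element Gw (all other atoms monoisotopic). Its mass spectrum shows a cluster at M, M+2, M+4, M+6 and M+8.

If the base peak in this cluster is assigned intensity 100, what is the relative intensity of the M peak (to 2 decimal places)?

91.77

Binomial terms of (0.7859 + 0.2141)^4: M 0.3815, M+2 0.4157, M+4 0.1699, M+6 0.0309, M+8 0.0021 → M+2 is the base peak.
P(M+2) = C(4,1) × 0.7859^3 × 0.2141^1 = 4 × 0.48540234 × 0.2141 = 0.415699 (base)
P(M) = C(4,0) × 0.7859^4 × 0.2141^0 = 1 × 0.3814777 × 1.0000 = 0.381478
Relative intensity = 0.381478 / 0.415699 × 100 = 91.77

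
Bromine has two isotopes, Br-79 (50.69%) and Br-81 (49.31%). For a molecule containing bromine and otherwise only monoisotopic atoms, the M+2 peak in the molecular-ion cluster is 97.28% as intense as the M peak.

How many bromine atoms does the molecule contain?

The M+2/M ratio from n Br atoms is n · q/p = n · 0.4931/0.5069.
n = 0.9728 × 0.5069/0.4931 = 1.00 ≈ 1

1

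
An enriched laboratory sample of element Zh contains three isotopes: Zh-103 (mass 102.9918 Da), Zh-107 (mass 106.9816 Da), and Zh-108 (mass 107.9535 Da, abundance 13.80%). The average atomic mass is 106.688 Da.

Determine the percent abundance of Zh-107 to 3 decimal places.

75.480%

Let x and y be the fractions of Zh-103 and Zh-107. Then x + y = 1 − 0.1380 = 0.8620 and 102.9918x + 106.9816y = 106.688 − 0.1380×107.9535 = 91.790417.
Substituting: 102.9918x + 106.9816(0.8620 − x) = 91.790417
(102.9918 − 106.9816)x = -0.4277222  ⇒  x = 0.10720, y = 0.75480
Zh-103: 10.720%, Zh-107: 75.480%.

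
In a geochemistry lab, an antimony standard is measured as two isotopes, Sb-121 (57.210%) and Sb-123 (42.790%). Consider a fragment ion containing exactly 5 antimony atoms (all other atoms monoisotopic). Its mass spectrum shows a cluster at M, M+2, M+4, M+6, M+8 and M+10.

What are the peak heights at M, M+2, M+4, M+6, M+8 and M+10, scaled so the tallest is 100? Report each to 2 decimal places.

17.88 : 66.85 : 100.00 : 74.79 : 27.97 : 4.18

Expanding (0.57210 + 0.42790)^5:
P(M) = 0.57210^5 = 0.061286
P(M+2) = 5 × 0.57210^4 × 0.42790^1 = 0.229192
P(M+4) = 10 × 0.57210^3 × 0.42790^2 = 0.342847
P(M+6) = 10 × 0.57210^2 × 0.42790^3 = 0.256431
P(M+8) = 5 × 0.57210^1 × 0.42790^4 = 0.095898
P(M+10) = 0.42790^5 = 0.014345
The M+4 peak is largest (0.342847); scaling to 100 gives 17.88 : 66.85 : 100.00 : 74.79 : 27.97 : 4.18.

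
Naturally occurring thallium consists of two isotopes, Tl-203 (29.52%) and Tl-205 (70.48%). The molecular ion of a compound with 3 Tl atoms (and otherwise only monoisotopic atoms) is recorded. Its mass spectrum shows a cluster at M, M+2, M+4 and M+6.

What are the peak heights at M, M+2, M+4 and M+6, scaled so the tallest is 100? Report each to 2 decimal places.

5.85 : 41.88 : 100.00 : 79.58

Expanding (0.2952 + 0.7048)^3:
P(M) = 0.2952^3 = 0.025725
P(M+2) = 3 × 0.2952^2 × 0.7048^1 = 0.184255
P(M+4) = 3 × 0.2952^1 × 0.7048^2 = 0.439916
P(M+6) = 0.7048^3 = 0.350104
The M+4 peak is largest (0.439916); scaling to 100 gives 5.85 : 41.88 : 100.00 : 79.58.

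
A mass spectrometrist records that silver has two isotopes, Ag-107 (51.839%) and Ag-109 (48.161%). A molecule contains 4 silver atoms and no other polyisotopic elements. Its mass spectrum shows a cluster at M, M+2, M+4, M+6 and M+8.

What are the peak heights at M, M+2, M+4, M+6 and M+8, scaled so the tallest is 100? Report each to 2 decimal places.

19.31 : 71.76 : 100.00 : 61.94 : 14.39

The 4 Ag atoms are independent, so intensities follow the terms of (0.51839 + 0.48161)^4.
P(M) = 0.51839^4 = 0.072215
P(M+2) = 4 × 0.51839^3 × 0.48161^1 = 0.268365
P(M+4) = 6 × 0.51839^2 × 0.48161^2 = 0.373986
P(M+6) = 4 × 0.51839^1 × 0.48161^3 = 0.231634
P(M+8) = 0.48161^4 = 0.053800
The M+4 peak is largest (0.373986); scaling to 100 gives 19.31 : 71.76 : 100.00 : 61.94 : 14.39.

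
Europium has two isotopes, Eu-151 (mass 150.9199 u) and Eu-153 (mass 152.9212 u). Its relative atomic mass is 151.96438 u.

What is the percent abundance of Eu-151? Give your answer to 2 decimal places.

Writing the weighted mean with unknown fraction x of Eu-151:
150.9199·x + 152.9212·(1 − x) = 151.96438
(150.9199 − 152.9212)·x = 151.96438 − 152.9212
x = -0.95682 / -2.0013 = 0.47810 → 47.81% Eu-151, 52.19% Eu-153.

47.81%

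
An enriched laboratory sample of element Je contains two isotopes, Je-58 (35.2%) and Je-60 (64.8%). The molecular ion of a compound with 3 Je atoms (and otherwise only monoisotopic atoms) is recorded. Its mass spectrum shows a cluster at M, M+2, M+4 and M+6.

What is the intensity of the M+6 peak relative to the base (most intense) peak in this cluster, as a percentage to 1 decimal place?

61.4%

Binomial terms of (0.352 + 0.648)^3: M 0.0436, M+2 0.2409, M+4 0.4434, M+6 0.2721 → M+4 is the base peak.
P(M+4) = C(3,2) × 0.352^1 × 0.648^2 = 3 × 0.3520 × 0.419904 = 0.443419 (base)
P(M+6) = C(3,3) × 0.352^0 × 0.648^3 = 1 × 1.0000 × 0.27209779 = 0.272098
Relative intensity = 0.272098 / 0.443419 × 100 = 61.4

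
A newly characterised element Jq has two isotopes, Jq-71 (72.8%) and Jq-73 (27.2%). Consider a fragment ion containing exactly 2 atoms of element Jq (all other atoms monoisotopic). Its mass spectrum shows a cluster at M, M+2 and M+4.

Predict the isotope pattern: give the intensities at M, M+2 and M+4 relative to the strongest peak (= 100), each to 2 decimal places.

100.00 : 74.73 : 13.96

Expanding (0.728 + 0.272)^2:
P(M) = 0.728^2 = 0.529984
P(M+2) = 2 × 0.728^1 × 0.272^1 = 0.396032
P(M+4) = 0.272^2 = 0.073984
The M peak is largest (0.529984); scaling to 100 gives 100.00 : 74.73 : 13.96.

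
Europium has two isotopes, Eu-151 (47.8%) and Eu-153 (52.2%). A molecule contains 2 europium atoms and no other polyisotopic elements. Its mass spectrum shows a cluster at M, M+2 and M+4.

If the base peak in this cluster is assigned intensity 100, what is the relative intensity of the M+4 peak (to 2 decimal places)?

54.60

(0.478 + 0.522)^2 gives M 0.2285, M+2 0.4990, M+4 0.2725; the largest is M+2.
P(M+2) = C(2,1) × 0.478^1 × 0.522^1 = 2 × 0.4780 × 0.5220 = 0.499032 (base)
P(M+4) = C(2,2) × 0.478^0 × 0.522^2 = 1 × 1.0000 × 0.272484 = 0.272484
Relative intensity = 0.272484 / 0.499032 × 100 = 54.60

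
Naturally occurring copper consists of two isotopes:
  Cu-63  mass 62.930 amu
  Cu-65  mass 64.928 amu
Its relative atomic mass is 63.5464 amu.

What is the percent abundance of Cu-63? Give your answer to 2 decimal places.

Let x be the fractional abundance of Cu-63; then Cu-65 has abundance 1 − x.
62.930·x + 64.928·(1 − x) = 63.5464
(62.930 − 64.928)·x = 63.5464 − 64.928
x = -1.3816 / -1.998 = 0.69149 → 69.15% Cu-63, 30.85% Cu-65.

69.15%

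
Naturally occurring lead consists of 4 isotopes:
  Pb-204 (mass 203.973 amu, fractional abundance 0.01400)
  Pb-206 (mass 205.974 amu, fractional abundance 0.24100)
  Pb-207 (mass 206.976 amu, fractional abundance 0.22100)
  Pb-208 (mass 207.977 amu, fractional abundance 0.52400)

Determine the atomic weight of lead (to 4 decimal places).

207.2170 amu

Ar = Σ fᵢ·mᵢ = 0.01400 × 203.973 + 0.24100 × 205.974 + 0.22100 × 206.976 + 0.52400 × 207.977
= 2.85562 + 49.63973 + 45.74170 + 108.97995 = 207.21700 amu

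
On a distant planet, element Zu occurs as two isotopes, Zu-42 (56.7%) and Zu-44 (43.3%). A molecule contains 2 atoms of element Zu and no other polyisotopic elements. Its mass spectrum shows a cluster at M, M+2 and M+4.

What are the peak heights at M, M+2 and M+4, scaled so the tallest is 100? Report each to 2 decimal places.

Each Zu atom is independently Zu-42 (p = 0.567) or Zu-44 (q = 0.433); the cluster is the binomial expansion (p + q)^2.
P(M) = 0.567^2 = 0.321489
P(M+2) = 2 × 0.567^1 × 0.433^1 = 0.491022
P(M+4) = 0.433^2 = 0.187489
The M+2 peak is largest (0.491022); scaling to 100 gives 65.47 : 100.00 : 38.18.

65.47 : 100.00 : 38.18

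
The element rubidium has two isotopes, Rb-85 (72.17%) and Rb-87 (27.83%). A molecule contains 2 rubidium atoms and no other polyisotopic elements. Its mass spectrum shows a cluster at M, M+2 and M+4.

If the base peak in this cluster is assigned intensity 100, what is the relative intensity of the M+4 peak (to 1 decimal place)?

Binomial terms of (0.7217 + 0.2783)^2: M 0.5209, M+2 0.4017, M+4 0.0775 → M is the base peak.
P(M) = C(2,0) × 0.7217^2 × 0.2783^0 = 1 × 0.52085089 × 1.0000 = 0.520851 (base)
P(M+4) = C(2,2) × 0.7217^0 × 0.2783^2 = 1 × 1.0000 × 0.07745089 = 0.077451
Relative intensity = 0.077451 / 0.520851 × 100 = 14.9

14.9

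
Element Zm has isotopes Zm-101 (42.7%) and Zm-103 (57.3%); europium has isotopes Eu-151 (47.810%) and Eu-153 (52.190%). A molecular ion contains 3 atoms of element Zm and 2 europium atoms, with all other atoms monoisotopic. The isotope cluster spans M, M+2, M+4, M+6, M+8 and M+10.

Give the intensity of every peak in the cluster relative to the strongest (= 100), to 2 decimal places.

5.26 : 32.67 : 80.93 : 100.00 : 61.62 : 15.15

Element Zm pattern (n=3): 0.07785448 : 0.31342355 : 0.42058945 : 0.18813252
Europium pattern (n=2): 0.22857961 : 0.49904078 : 0.27237961
Convolve the two distributions (both contribute in 2-u steps):
  M: 0.07785448×0.22857961 = 0.017796
  M+2: 0.07785448×0.49904078 + 0.31342355×0.22857961 = 0.110495
  M+4: 0.07785448×0.27237961 + 0.31342355×0.49904078 + 0.42058945×0.22857961 = 0.273755
  M+6: 0.31342355×0.27237961 + 0.42058945×0.49904078 + 0.18813252×0.22857961 = 0.338265
  M+8: 0.42058945×0.27237961 + 0.18813252×0.49904078 = 0.208446
  M+10: 0.18813252×0.27237961 = 0.051243
Scale to base peak (0.338265) = 100: 5.26 : 32.67 : 80.93 : 100.00 : 61.62 : 15.15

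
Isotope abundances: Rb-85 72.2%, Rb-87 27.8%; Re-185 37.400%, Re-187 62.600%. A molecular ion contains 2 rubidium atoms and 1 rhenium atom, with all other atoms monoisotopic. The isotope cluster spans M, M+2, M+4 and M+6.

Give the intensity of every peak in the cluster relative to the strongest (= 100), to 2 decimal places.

40.92 : 100.00 : 58.81 : 10.15

Rubidium pattern (n=2): 0.521284 : 0.401432 : 0.077284
Rhenium pattern (n=1): 0.3740 : 0.6260
Convolve the two distributions (both contribute in 2-u steps):
  M: 0.521284×0.3740 = 0.194960
  M+2: 0.521284×0.6260 + 0.401432×0.3740 = 0.476459
  M+4: 0.401432×0.6260 + 0.077284×0.3740 = 0.280201
  M+6: 0.077284×0.6260 = 0.048380
Scale to base peak (0.476459) = 100: 40.92 : 100.00 : 58.81 : 10.15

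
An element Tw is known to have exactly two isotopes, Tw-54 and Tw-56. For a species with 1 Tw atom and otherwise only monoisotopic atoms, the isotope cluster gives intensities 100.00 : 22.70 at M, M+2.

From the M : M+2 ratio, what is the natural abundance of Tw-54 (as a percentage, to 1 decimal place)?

81.5%

Let p = fractional abundance of Tw-54. I(M+2)/I(M) = [C(1,1)·p^0·(1−p)] / p^1 = 1·(1−p)/p = 22.70/100.00 = 0.2270
(1−p)/p = 0.2270/1 = 0.2270  ⇒  p = 1/(1 + 0.2270) = 0.8150
Tw-54: 81.5%, Tw-56: 18.5%.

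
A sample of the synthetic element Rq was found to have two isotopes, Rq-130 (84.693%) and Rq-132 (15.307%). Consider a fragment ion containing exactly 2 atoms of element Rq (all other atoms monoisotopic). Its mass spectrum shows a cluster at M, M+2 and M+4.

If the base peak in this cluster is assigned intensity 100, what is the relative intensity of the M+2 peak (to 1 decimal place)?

36.1

Binomial terms of (0.84693 + 0.15307)^2: M 0.7173, M+2 0.2593, M+4 0.0234 → M is the base peak.
P(M) = C(2,0) × 0.84693^2 × 0.15307^0 = 1 × 0.71729042 × 1.0000 = 0.717290 (base)
P(M+2) = C(2,1) × 0.84693^1 × 0.15307^1 = 2 × 0.84693 × 0.15307 = 0.259279
Relative intensity = 0.259279 / 0.717290 × 100 = 36.1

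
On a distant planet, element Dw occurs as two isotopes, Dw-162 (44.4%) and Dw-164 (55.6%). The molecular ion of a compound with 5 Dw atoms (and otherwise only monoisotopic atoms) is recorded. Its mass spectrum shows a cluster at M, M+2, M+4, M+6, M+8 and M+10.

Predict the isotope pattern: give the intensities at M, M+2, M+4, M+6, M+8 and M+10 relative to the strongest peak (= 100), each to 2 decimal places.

The 5 Dw atoms are independent, so intensities follow the terms of (0.444 + 0.556)^5.
P(M) = 0.444^5 = 0.017255
P(M+2) = 5 × 0.444^4 × 0.556^1 = 0.108038
P(M+4) = 10 × 0.444^3 × 0.556^2 = 0.270582
P(M+6) = 10 × 0.444^2 × 0.556^3 = 0.338837
P(M+8) = 5 × 0.444^1 × 0.556^4 = 0.212154
P(M+10) = 0.556^5 = 0.053134
The M+6 peak is largest (0.338837); scaling to 100 gives 5.09 : 31.88 : 79.86 : 100.00 : 62.61 : 15.68.

5.09 : 31.88 : 79.86 : 100.00 : 62.61 : 15.68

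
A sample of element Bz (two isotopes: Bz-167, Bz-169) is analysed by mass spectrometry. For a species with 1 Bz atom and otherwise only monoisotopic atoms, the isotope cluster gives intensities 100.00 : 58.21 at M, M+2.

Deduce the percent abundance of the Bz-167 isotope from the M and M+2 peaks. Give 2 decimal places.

Write p for the Bz-167 fraction. I(M+2)/I(M) = [C(1,1)·p^0·(1−p)] / p^1 = 1·(1−p)/p = 58.21/100.00 = 0.5821
(1−p)/p = 0.5821/1 = 0.5821  ⇒  p = 1/(1 + 0.5821) = 0.6321
Bz-167: 63.21%, Bz-169: 36.79%.

63.21%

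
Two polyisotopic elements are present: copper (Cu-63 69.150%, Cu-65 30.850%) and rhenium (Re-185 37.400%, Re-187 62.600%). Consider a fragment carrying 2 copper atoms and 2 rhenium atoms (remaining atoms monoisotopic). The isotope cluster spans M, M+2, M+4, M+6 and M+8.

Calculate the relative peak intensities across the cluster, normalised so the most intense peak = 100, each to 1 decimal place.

16.7 : 70.8 : 100.0 : 52.9 : 9.3

Copper pattern (n=2): 0.47817225 : 0.4266555 : 0.09517225
Rhenium pattern (n=2): 0.139876 : 0.468248 : 0.391876
Convolve the two distributions (both contribute in 2-u steps):
  M: 0.47817225×0.139876 = 0.066885
  M+2: 0.47817225×0.468248 + 0.4266555×0.139876 = 0.283582
  M+4: 0.47817225×0.391876 + 0.4266555×0.468248 + 0.09517225×0.139876 = 0.400477
  M+6: 0.4266555×0.391876 + 0.09517225×0.468248 = 0.211760
  M+8: 0.09517225×0.391876 = 0.037296
Scale to base peak (0.400477) = 100: 16.7 : 70.8 : 100.0 : 52.9 : 9.3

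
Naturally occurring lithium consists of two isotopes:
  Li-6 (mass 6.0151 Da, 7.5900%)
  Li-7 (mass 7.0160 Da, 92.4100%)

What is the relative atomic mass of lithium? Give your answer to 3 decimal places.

6.940 Da

Average mass = Σ (abundance × isotope mass) = 0.075900 × 6.0151 + 0.924100 × 7.0160
= 0.45655 + 6.48349 = 6.94004 Da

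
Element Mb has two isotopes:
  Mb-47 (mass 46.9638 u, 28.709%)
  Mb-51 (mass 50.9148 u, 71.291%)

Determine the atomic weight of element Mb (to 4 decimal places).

The abundance-weighted mean is 0.28709 × 46.9638 + 0.71291 × 50.9148
= 13.48284 + 36.29767 = 49.78051 u

49.7805 u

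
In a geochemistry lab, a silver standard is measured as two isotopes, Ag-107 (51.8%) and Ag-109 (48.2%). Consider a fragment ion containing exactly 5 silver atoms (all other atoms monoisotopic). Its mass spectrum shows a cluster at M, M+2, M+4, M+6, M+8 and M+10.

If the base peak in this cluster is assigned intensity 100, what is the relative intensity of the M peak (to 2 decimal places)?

11.55

(0.518 + 0.482)^5 gives M 0.0373, M+2 0.1735, M+4 0.3229, M+6 0.3005, M+8 0.1398, M+10 0.0260; the largest is M+4.
P(M+4) = C(5,2) × 0.518^3 × 0.482^2 = 10 × 0.13899183 × 0.232324 = 0.322911 (base)
P(M) = C(5,0) × 0.518^5 × 0.482^0 = 1 × 0.03729484 × 1.0000 = 0.037295
Relative intensity = 0.037295 / 0.322911 × 100 = 11.55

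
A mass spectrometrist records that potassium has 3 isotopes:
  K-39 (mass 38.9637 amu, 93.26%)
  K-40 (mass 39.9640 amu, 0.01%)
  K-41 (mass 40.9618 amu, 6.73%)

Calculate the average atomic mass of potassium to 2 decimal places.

39.10 amu

Weight each isotope mass by its fractional abundance: 0.9326 × 38.9637 + 0.0001 × 39.9640 + 0.0673 × 40.9618
= 36.33755 + 0.00400 + 2.75673 = 39.09828 amu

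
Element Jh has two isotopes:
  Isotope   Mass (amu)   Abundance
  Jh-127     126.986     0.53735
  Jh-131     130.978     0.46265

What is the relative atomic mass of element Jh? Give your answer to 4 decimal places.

The abundance-weighted mean is 0.53735 × 126.986 + 0.46265 × 130.978
= 68.23593 + 60.59697 = 128.83290 amu

128.8329 amu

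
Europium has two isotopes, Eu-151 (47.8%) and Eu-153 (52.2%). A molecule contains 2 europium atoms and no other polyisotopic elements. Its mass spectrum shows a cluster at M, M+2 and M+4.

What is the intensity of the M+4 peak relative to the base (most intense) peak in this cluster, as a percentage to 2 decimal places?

54.60%

(0.478 + 0.522)^2 gives M 0.2285, M+2 0.4990, M+4 0.2725; the largest is M+2.
P(M+2) = C(2,1) × 0.478^1 × 0.522^1 = 2 × 0.4780 × 0.5220 = 0.499032 (base)
P(M+4) = C(2,2) × 0.478^0 × 0.522^2 = 1 × 1.0000 × 0.272484 = 0.272484
Relative intensity = 0.272484 / 0.499032 × 100 = 54.60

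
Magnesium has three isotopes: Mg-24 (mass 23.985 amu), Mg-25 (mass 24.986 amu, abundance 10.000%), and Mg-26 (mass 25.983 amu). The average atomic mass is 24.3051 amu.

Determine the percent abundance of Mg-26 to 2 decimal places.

11.01%

The remaining 90.000% is split between Mg-24 (fraction x) and Mg-26 (fraction 0.90000 − x).
Substituting: 23.985x + 25.983(0.90000 − x) = 21.8065
(23.985 − 25.983)x = -1.5782  ⇒  x = 0.78989, y = 0.11011
Mg-24: 78.99%, Mg-26: 11.01%.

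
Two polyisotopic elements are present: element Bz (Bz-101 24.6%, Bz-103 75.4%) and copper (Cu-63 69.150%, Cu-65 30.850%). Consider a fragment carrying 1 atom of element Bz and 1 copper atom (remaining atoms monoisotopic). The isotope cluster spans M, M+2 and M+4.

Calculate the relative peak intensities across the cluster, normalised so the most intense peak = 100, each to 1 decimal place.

Element Bz pattern (n=1): 0.2460 : 0.7540
Copper pattern (n=1): 0.6915 : 0.3085
Convolve the two distributions (both contribute in 2-u steps):
  M: 0.2460×0.6915 = 0.170109
  M+2: 0.2460×0.3085 + 0.7540×0.6915 = 0.597282
  M+4: 0.7540×0.3085 = 0.232609
Scale to base peak (0.597282) = 100: 28.5 : 100.0 : 38.9

28.5 : 100.0 : 38.9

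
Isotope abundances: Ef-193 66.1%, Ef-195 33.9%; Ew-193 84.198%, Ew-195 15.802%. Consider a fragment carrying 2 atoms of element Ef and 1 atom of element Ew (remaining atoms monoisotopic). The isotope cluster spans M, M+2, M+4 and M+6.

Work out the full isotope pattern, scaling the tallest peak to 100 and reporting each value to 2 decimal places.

Element Ef pattern (n=2): 0.436921 : 0.448158 : 0.114921
Element Ew pattern (n=1): 0.84198 : 0.15802
Convolve the two distributions (both contribute in 2-u steps):
  M: 0.436921×0.84198 = 0.367879
  M+2: 0.436921×0.15802 + 0.448158×0.84198 = 0.446382
  M+4: 0.448158×0.15802 + 0.114921×0.84198 = 0.167579
  M+6: 0.114921×0.15802 = 0.018160
Scale to base peak (0.446382) = 100: 82.41 : 100.00 : 37.54 : 4.07

82.41 : 100.00 : 37.54 : 4.07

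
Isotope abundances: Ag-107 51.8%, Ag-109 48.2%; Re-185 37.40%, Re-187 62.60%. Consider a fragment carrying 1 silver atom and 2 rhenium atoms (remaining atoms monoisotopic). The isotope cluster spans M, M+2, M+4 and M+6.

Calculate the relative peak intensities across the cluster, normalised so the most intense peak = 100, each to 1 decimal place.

16.9 : 72.3 : 100.0 : 44.1

Silver pattern (n=1): 0.5180 : 0.4820
Rhenium pattern (n=2): 0.139876 : 0.468248 : 0.391876
Convolve the two distributions (both contribute in 2-u steps):
  M: 0.5180×0.139876 = 0.072456
  M+2: 0.5180×0.468248 + 0.4820×0.139876 = 0.309973
  M+4: 0.5180×0.391876 + 0.4820×0.468248 = 0.428687
  M+6: 0.4820×0.391876 = 0.188884
Scale to base peak (0.428687) = 100: 16.9 : 72.3 : 100.0 : 44.1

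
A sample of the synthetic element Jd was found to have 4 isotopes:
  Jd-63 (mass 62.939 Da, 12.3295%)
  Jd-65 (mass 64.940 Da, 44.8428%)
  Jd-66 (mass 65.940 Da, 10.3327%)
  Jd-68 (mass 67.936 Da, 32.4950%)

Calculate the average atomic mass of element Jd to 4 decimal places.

Weight each isotope mass by its fractional abundance: 0.123295 × 62.939 + 0.448428 × 64.940 + 0.103327 × 65.940 + 0.324950 × 67.936
= 7.76006 + 29.12091 + 6.81338 + 22.07580 = 65.77015 Da

65.7702 Da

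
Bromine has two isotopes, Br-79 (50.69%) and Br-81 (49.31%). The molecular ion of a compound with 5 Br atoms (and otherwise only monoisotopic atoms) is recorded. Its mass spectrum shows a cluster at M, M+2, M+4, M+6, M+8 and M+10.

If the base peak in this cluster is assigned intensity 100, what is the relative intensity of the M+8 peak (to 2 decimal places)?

Term probabilities: M 0.0335, M+2 0.1628, M+4 0.3167, M+6 0.3081, M+8 0.1498, M+10 0.0292. Base peak = M+4.
P(M+4) = C(5,2) × 0.5069^3 × 0.4931^2 = 10 × 0.13024674 × 0.24314761 = 0.316692 (base)
P(M+8) = C(5,4) × 0.5069^1 × 0.4931^4 = 5 × 0.5069 × 0.05912076 = 0.149842
Relative intensity = 0.149842 / 0.316692 × 100 = 47.31

47.31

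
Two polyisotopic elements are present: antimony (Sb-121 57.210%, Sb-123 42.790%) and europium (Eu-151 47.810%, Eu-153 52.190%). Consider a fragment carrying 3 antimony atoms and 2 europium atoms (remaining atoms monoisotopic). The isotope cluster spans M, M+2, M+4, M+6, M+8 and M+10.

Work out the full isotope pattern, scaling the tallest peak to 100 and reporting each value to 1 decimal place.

Antimony pattern (n=3): 0.18724742 : 0.42015297 : 0.3142518 : 0.07834781
Europium pattern (n=2): 0.22857961 : 0.49904078 : 0.27237961
Convolve the two distributions (both contribute in 2-u steps):
  M: 0.18724742×0.22857961 = 0.042801
  M+2: 0.18724742×0.49904078 + 0.42015297×0.22857961 = 0.189483
  M+4: 0.18724742×0.27237961 + 0.42015297×0.49904078 + 0.3142518×0.22857961 = 0.332507
  M+6: 0.42015297×0.27237961 + 0.3142518×0.49904078 + 0.07834781×0.22857961 = 0.289174
  M+8: 0.3142518×0.27237961 + 0.07834781×0.49904078 = 0.124695
  M+10: 0.07834781×0.27237961 = 0.021340
Scale to base peak (0.332507) = 100: 12.9 : 57.0 : 100.0 : 87.0 : 37.5 : 6.4

12.9 : 57.0 : 100.0 : 87.0 : 37.5 : 6.4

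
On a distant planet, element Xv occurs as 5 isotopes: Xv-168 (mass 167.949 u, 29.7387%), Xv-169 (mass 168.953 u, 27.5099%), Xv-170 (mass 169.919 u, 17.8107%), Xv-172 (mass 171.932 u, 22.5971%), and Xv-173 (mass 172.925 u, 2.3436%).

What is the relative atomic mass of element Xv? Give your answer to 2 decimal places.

Ar = Σ fᵢ·mᵢ = 0.297387 × 167.949 + 0.275099 × 168.953 + 0.178107 × 169.919 + 0.225971 × 171.932 + 0.023436 × 172.925
= 49.9458 + 46.4788 + 30.2638 + 38.8516 + 4.0527 = 169.5927 u

169.59 u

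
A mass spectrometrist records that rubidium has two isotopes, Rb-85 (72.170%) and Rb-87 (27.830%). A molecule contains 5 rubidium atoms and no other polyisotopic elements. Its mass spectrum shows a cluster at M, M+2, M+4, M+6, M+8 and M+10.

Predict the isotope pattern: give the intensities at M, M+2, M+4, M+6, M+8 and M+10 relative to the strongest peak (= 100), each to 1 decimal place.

51.9 : 100.0 : 77.1 : 29.7 : 5.7 : 0.4

Each Rb atom is independently Rb-85 (p = 0.72170) or Rb-87 (q = 0.27830); the cluster is the binomial expansion (p + q)^5.
P(M) = 0.72170^5 = 0.195787
P(M+2) = 5 × 0.72170^4 × 0.27830^1 = 0.377494
P(M+4) = 10 × 0.72170^3 × 0.27830^2 = 0.291136
P(M+6) = 10 × 0.72170^2 × 0.27830^3 = 0.112267
P(M+8) = 5 × 0.72170^1 × 0.27830^4 = 0.021646
P(M+10) = 0.27830^5 = 0.001669
The M+2 peak is largest (0.377494); scaling to 100 gives 51.9 : 100.0 : 77.1 : 29.7 : 5.7 : 0.4.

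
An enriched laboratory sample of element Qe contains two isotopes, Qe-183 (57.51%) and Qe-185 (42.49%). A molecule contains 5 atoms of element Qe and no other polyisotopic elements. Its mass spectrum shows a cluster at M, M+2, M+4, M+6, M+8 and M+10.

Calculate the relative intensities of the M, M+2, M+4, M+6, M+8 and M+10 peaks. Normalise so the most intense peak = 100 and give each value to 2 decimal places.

18.32 : 67.67 : 100.00 : 73.88 : 27.29 : 4.03

Each Qe atom is independently Qe-183 (p = 0.5751) or Qe-185 (q = 0.4249); the cluster is the binomial expansion (p + q)^5.
P(M) = 0.5751^5 = 0.062910
P(M+2) = 5 × 0.5751^4 × 0.4249^1 = 0.232397
P(M+4) = 10 × 0.5751^3 × 0.4249^2 = 0.343403
P(M+6) = 10 × 0.5751^2 × 0.4249^3 = 0.253715
P(M+8) = 5 × 0.5751^1 × 0.4249^4 = 0.093726
P(M+10) = 0.4249^5 = 0.013849
The M+4 peak is largest (0.343403); scaling to 100 gives 18.32 : 67.67 : 100.00 : 73.88 : 27.29 : 4.03.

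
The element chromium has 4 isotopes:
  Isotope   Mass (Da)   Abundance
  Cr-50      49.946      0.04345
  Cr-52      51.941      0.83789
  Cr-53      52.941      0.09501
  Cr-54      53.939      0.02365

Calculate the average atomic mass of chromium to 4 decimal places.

The abundance-weighted mean is 0.04345 × 49.946 + 0.83789 × 51.941 + 0.09501 × 52.941 + 0.02365 × 53.939
= 2.17015 + 43.52084 + 5.02992 + 1.27566 = 51.99657 Da

51.9966 Da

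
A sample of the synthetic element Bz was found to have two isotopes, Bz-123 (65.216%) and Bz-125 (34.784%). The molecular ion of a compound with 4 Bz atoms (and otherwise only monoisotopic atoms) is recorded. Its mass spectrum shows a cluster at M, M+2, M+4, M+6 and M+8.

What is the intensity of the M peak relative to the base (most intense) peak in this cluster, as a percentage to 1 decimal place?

46.9%

Term probabilities: M 0.1809, M+2 0.3859, M+4 0.3088, M+6 0.1098, M+8 0.0146. Base peak = M+2.
P(M+2) = C(4,1) × 0.65216^3 × 0.34784^1 = 4 × 0.27737191 × 0.34784 = 0.385924 (base)
P(M) = C(4,0) × 0.65216^4 × 0.34784^0 = 1 × 0.18089086 × 1.0000 = 0.180891
Relative intensity = 0.180891 / 0.385924 × 100 = 46.9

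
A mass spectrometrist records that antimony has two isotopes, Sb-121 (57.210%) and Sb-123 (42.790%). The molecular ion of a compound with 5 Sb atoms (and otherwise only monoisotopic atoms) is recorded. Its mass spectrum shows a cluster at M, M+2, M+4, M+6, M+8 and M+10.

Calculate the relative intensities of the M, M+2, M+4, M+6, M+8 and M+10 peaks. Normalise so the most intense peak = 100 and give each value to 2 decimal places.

Each Sb atom is independently Sb-121 (p = 0.57210) or Sb-123 (q = 0.42790); the cluster is the binomial expansion (p + q)^5.
P(M) = 0.57210^5 = 0.061286
P(M+2) = 5 × 0.57210^4 × 0.42790^1 = 0.229192
P(M+4) = 10 × 0.57210^3 × 0.42790^2 = 0.342847
P(M+6) = 10 × 0.57210^2 × 0.42790^3 = 0.256431
P(M+8) = 5 × 0.57210^1 × 0.42790^4 = 0.095898
P(M+10) = 0.42790^5 = 0.014345
The M+4 peak is largest (0.342847); scaling to 100 gives 17.88 : 66.85 : 100.00 : 74.79 : 27.97 : 4.18.

17.88 : 66.85 : 100.00 : 74.79 : 27.97 : 4.18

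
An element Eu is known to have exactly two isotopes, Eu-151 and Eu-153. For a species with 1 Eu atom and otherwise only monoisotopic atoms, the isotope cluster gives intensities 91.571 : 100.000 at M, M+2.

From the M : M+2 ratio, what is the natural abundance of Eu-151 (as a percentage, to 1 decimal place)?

47.8%

If p is the fraction of Eu that is Eu-151, then I(M+2)/I(M) = [C(1,1)·p^0·(1−p)] / p^1 = 1·(1−p)/p = 100.000/91.571 = 1.0920
(1−p)/p = 1.0920/1 = 1.0920  ⇒  p = 1/(1 + 1.0920) = 0.4780
Eu-151: 47.8%, Eu-153: 52.2%.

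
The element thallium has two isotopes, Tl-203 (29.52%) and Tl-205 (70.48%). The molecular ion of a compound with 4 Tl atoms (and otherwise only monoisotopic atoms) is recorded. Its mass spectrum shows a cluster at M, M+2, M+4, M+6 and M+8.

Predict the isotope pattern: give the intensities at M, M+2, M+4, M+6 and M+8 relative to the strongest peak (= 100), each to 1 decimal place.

The 4 Tl atoms are independent, so intensities follow the terms of (0.2952 + 0.7048)^4.
P(M) = 0.2952^4 = 0.007594
P(M+2) = 4 × 0.2952^3 × 0.7048^1 = 0.072523
P(M+4) = 6 × 0.2952^2 × 0.7048^2 = 0.259726
P(M+6) = 4 × 0.2952^1 × 0.7048^3 = 0.413403
P(M+8) = 0.7048^4 = 0.246754
The M+6 peak is largest (0.413403); scaling to 100 gives 1.8 : 17.5 : 62.8 : 100.0 : 59.7.

1.8 : 17.5 : 62.8 : 100.0 : 59.7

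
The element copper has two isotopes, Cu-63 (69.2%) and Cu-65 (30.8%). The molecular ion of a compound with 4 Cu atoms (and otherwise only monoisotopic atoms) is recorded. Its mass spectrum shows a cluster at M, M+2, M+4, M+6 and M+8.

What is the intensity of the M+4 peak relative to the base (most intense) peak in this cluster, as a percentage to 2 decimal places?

66.76%

Term probabilities: M 0.2293, M+2 0.4083, M+4 0.2726, M+6 0.0809, M+8 0.0090. Base peak = M+2.
P(M+2) = C(4,1) × 0.692^3 × 0.308^1 = 4 × 0.33137389 × 0.3080 = 0.408253 (base)
P(M+4) = C(4,2) × 0.692^2 × 0.308^2 = 6 × 0.478864 × 0.094864 = 0.272562
Relative intensity = 0.272562 / 0.408253 × 100 = 66.76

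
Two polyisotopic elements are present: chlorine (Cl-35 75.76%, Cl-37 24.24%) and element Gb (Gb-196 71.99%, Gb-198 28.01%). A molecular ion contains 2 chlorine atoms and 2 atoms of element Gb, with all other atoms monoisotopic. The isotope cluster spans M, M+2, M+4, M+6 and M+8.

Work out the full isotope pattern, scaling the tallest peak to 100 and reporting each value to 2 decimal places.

70.52 : 100.00 : 53.01 : 12.45 : 1.09

Chlorine pattern (n=2): 0.57395776 : 0.36728448 : 0.05875776
Element Gb pattern (n=2): 0.51825601 : 0.40328798 : 0.07845601
Convolve the two distributions (both contribute in 2-u steps):
  M: 0.57395776×0.51825601 = 0.297457
  M+2: 0.57395776×0.40328798 + 0.36728448×0.51825601 = 0.421818
  M+4: 0.57395776×0.07845601 + 0.36728448×0.40328798 + 0.05875776×0.51825601 = 0.223603
  M+6: 0.36728448×0.07845601 + 0.05875776×0.40328798 = 0.052512
  M+8: 0.05875776×0.07845601 = 0.004610
Scale to base peak (0.421818) = 100: 70.52 : 100.00 : 53.01 : 12.45 : 1.09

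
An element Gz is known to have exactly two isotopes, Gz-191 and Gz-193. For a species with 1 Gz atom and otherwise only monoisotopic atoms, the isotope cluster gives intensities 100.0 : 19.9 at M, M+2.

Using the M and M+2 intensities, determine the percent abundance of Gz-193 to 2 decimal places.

16.60%

If p is the fraction of Gz that is Gz-191, then I(M+2)/I(M) = [C(1,1)·p^0·(1−p)] / p^1 = 1·(1−p)/p = 19.9/100.0 = 0.1990
(1−p)/p = 0.1990/1 = 0.1990  ⇒  p = 1/(1 + 0.1990) = 0.8340
Gz-191: 83.40%, Gz-193: 16.60%.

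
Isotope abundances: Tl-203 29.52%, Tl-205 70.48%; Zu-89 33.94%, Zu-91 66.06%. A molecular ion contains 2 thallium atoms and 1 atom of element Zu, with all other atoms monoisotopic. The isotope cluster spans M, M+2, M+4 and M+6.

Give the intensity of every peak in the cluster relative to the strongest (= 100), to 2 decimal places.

6.67 : 44.83 : 100.00 : 73.99

Thallium pattern (n=2): 0.08714304 : 0.41611392 : 0.49674304
Element Zu pattern (n=1): 0.3394 : 0.6606
Convolve the two distributions (both contribute in 2-u steps):
  M: 0.08714304×0.3394 = 0.029576
  M+2: 0.08714304×0.6606 + 0.41611392×0.3394 = 0.198796
  M+4: 0.41611392×0.6606 + 0.49674304×0.3394 = 0.443479
  M+6: 0.49674304×0.6606 = 0.328148
Scale to base peak (0.443479) = 100: 6.67 : 44.83 : 100.00 : 73.99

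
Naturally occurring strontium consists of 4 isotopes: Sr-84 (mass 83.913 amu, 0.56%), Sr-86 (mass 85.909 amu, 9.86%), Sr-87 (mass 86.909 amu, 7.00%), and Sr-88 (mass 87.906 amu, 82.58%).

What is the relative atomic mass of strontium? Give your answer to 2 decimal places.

Weight each isotope mass by its fractional abundance: 0.0056 × 83.913 + 0.0986 × 85.909 + 0.0700 × 86.909 + 0.8258 × 87.906
= 0.4699 + 8.4706 + 6.0836 + 72.5928 = 87.6169 amu

87.62 amu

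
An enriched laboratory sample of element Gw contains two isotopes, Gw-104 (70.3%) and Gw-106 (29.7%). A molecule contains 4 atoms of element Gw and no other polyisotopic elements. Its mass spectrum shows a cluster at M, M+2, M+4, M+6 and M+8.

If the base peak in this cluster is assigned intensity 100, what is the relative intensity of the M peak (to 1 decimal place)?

59.2

(0.703 + 0.297)^4 gives M 0.2442, M+2 0.4127, M+4 0.2616, M+6 0.0737, M+8 0.0078; the largest is M+2.
P(M+2) = C(4,1) × 0.703^3 × 0.297^1 = 4 × 0.34742893 × 0.2970 = 0.412746 (base)
P(M) = C(4,0) × 0.703^4 × 0.297^0 = 1 × 0.24424254 × 1.0000 = 0.244243
Relative intensity = 0.244243 / 0.412746 × 100 = 59.2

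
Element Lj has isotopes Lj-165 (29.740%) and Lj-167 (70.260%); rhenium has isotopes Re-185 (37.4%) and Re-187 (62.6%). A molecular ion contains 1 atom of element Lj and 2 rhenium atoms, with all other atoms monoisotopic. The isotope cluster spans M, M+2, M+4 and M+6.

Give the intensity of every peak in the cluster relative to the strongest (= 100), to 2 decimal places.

Element Lj pattern (n=1): 0.2974 : 0.7026
Rhenium pattern (n=2): 0.139876 : 0.468248 : 0.391876
Convolve the two distributions (both contribute in 2-u steps):
  M: 0.2974×0.139876 = 0.041599
  M+2: 0.2974×0.468248 + 0.7026×0.139876 = 0.237534
  M+4: 0.2974×0.391876 + 0.7026×0.468248 = 0.445535
  M+6: 0.7026×0.391876 = 0.275332
Scale to base peak (0.445535) = 100: 9.34 : 53.31 : 100.00 : 61.80

9.34 : 53.31 : 100.00 : 61.80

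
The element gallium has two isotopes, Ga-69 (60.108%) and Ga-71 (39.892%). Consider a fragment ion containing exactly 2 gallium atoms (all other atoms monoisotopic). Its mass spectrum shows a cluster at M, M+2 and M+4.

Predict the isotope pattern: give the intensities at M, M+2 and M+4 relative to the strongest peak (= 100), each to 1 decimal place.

Each Ga atom is independently Ga-69 (p = 0.60108) or Ga-71 (q = 0.39892); the cluster is the binomial expansion (p + q)^2.
P(M) = 0.60108^2 = 0.361297
P(M+2) = 2 × 0.60108^1 × 0.39892^1 = 0.479566
P(M+4) = 0.39892^2 = 0.159137
The M+2 peak is largest (0.479566); scaling to 100 gives 75.3 : 100.0 : 33.2.

75.3 : 100.0 : 33.2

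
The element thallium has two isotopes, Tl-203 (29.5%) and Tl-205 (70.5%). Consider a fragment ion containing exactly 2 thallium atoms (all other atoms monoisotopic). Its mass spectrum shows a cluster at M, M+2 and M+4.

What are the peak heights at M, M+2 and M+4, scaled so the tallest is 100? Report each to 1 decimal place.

Expanding (0.295 + 0.705)^2:
P(M) = 0.295^2 = 0.087025
P(M+2) = 2 × 0.295^1 × 0.705^1 = 0.415950
P(M+4) = 0.705^2 = 0.497025
The M+4 peak is largest (0.497025); scaling to 100 gives 17.5 : 83.7 : 100.0.

17.5 : 83.7 : 100.0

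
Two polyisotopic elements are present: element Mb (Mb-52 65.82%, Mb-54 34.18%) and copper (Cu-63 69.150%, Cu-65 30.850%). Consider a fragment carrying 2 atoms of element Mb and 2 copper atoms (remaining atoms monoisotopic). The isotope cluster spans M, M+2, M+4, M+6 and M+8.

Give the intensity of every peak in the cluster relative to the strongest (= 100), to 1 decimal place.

Element Mb pattern (n=2): 0.43322724 : 0.44994552 : 0.11682724
Copper pattern (n=2): 0.47817225 : 0.4266555 : 0.09517225
Convolve the two distributions (both contribute in 2-u steps):
  M: 0.43322724×0.47817225 = 0.207157
  M+2: 0.43322724×0.4266555 + 0.44994552×0.47817225 = 0.399990
  M+4: 0.43322724×0.09517225 + 0.44994552×0.4266555 + 0.11682724×0.47817225 = 0.289066
  M+6: 0.44994552×0.09517225 + 0.11682724×0.4266555 = 0.092667
  M+8: 0.11682724×0.09517225 = 0.011119
Scale to base peak (0.399990) = 100: 51.8 : 100.0 : 72.3 : 23.2 : 2.8

51.8 : 100.0 : 72.3 : 23.2 : 2.8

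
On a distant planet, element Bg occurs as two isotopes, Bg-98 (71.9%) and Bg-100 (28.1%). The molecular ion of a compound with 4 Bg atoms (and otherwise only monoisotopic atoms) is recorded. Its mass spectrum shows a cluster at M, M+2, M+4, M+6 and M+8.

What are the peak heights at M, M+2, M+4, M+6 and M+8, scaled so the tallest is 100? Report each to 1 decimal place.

Each Bg atom is independently Bg-98 (p = 0.719) or Bg-100 (q = 0.281); the cluster is the binomial expansion (p + q)^4.
P(M) = 0.719^4 = 0.267249
P(M+2) = 4 × 0.719^3 × 0.281^1 = 0.417785
P(M+4) = 6 × 0.719^2 × 0.281^2 = 0.244919
P(M+6) = 4 × 0.719^1 × 0.281^3 = 0.063813
P(M+8) = 0.281^4 = 0.006235
The M+2 peak is largest (0.417785); scaling to 100 gives 64.0 : 100.0 : 58.6 : 15.3 : 1.5.

64.0 : 100.0 : 58.6 : 15.3 : 1.5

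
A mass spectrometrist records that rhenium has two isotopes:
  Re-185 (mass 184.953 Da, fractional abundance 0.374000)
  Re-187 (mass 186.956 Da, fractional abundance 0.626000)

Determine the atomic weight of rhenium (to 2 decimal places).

Ar = Σ fᵢ·mᵢ = 0.374000 × 184.953 + 0.626000 × 186.956
= 69.1724 + 117.0345 = 186.2069 Da

186.21 Da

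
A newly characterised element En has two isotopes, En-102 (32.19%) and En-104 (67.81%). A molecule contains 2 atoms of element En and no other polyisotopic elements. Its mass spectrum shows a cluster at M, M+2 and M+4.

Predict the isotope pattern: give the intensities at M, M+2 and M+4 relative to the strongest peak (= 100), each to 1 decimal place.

Each En atom is independently En-102 (p = 0.3219) or En-104 (q = 0.6781); the cluster is the binomial expansion (p + q)^2.
P(M) = 0.3219^2 = 0.103620
P(M+2) = 2 × 0.3219^1 × 0.6781^1 = 0.436561
P(M+4) = 0.6781^2 = 0.459820
The M+4 peak is largest (0.459820); scaling to 100 gives 22.5 : 94.9 : 100.0.

22.5 : 94.9 : 100.0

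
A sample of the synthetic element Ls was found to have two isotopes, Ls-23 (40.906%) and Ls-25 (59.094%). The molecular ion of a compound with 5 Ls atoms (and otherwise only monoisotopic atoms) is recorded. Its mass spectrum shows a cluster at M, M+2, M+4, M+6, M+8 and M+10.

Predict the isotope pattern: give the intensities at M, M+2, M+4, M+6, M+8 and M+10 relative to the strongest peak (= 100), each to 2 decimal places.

3.32 : 23.96 : 69.22 : 100.00 : 72.23 : 20.87

The 5 Ls atoms are independent, so intensities follow the terms of (0.40906 + 0.59094)^5.
P(M) = 0.40906^5 = 0.011453
P(M+2) = 5 × 0.40906^4 × 0.59094^1 = 0.082730
P(M+4) = 10 × 0.40906^3 × 0.59094^2 = 0.239027
P(M+6) = 10 × 0.40906^2 × 0.59094^3 = 0.345306
P(M+8) = 5 × 0.40906^1 × 0.59094^4 = 0.249420
P(M+10) = 0.59094^5 = 0.072064
The M+6 peak is largest (0.345306); scaling to 100 gives 3.32 : 23.96 : 69.22 : 100.00 : 72.23 : 20.87.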